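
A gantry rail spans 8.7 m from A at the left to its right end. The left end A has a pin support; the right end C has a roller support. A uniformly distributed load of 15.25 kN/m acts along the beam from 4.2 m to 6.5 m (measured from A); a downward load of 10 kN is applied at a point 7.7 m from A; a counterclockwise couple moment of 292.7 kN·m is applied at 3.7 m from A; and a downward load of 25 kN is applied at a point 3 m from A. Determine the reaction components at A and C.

Resultant of the distributed load: 15.25 × 2.3 = 35.075 kN at 5.35 m from A.
Taking moments about A: C_y·8.7 − (15.25·2.3)·5.35 − 10·7.7 + 292.7 − 25·3 = 0 → C_y = 46.95125/8.7 = 5.3967 ≈ 5.397 kN.
ΣF_y = 0: A_y + 5.3967 − 15.25·2.3 − 10 − 25 = 0 → A_y = 64.68 kN.
ΣF_x = 0: no horizontal applied forces, so A_x = 0.

A_x = 0, A_y = 64.68 kN, C_y = 5.397 kN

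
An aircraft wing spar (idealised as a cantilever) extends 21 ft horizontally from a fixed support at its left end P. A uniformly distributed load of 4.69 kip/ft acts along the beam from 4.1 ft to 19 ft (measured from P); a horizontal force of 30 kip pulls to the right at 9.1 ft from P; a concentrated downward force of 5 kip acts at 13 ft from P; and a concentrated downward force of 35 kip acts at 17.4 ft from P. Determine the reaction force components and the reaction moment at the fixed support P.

P_x = -30.00 kip, P_y = 109.9 kip, M_P = 1481 kip·ft

Resultant of the distributed load: 4.69 × 14.9 = 69.881 kip at 11.55 ft from P.
ΣF_x = 0: P_x + 30 = 0 → P_x = -30.00 kip.
ΣF_y = 0: P_y − 4.69·14.9 − 5 − 35 = 0 → P_y = 109.9 kip.
ΣM about P: M_P − (4.69·14.9)·11.55 − 5·13 − 35·17.4 = 0 → M_P = 1481 kip·ft.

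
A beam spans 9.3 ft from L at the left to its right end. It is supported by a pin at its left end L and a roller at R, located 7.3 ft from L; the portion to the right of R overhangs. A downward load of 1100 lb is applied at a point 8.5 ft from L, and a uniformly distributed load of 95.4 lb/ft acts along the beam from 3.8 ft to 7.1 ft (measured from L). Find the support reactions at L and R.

L_x = 0, L_y = -101.0 lb, R_y = 1516 lb

Resultant of the distributed load: 95.4 × 3.3 = 314.82 lb at 5.45 ft from L.
ΣM about L: R_y·7.3 − 1100·8.5 − (95.4·3.3)·5.45 = 0 → R_y = 11065.769/7.3 = 1515.86 ≈ 1516 lb.
ΣF_y = 0: L_y + 1515.86 − 1100 − 95.4·3.3 = 0 → L_y = -101.0 lb.
ΣF_x = 0: no horizontal applied forces, so L_x = 0.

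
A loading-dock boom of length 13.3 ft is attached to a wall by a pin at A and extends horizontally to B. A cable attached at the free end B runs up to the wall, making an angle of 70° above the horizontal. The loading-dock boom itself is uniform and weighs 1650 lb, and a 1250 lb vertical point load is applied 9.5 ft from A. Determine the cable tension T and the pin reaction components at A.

ΣM about A: T·sin70°·13.3 − 1650·6.65 − 1250·9.5 = 0 → T = 22847.5/(13.3·0.939693) = 1828.1 ≈ 1828 lb.
ΣF_x = 0: A_x − T·cos70° = 0 → A_x = 1828.1 × 0.34202 = 625.2 lb.
ΣF_y = 0: A_y + T·sin70° − 1650 − 1250 = 0 → A_y = 2900 − 1828.1 × 0.939693 = 1182 lb.

T = 1828 lb, A_x = 625.2 lb, A_y = 1182 lb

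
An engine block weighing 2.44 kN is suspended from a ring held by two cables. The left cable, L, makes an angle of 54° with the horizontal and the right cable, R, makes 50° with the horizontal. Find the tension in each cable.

ΣF_x = 0: −T_L·cos54° + T_R·cos50° = 0 → T_R = 0.914432·T_L.
ΣF_y = 0: T_L·sin54° + T_R·sin50° = 2.44.
Substitute: T_L·(0.809017 + 0.914432·0.766044) = 2.44 → T_L = 1.61642 ≈ 1.616 kN.
Then T_R = 0.914432 × 1.61642 = 1.478 kN.

T_L = 1.616 kN, T_R = 1.478 kN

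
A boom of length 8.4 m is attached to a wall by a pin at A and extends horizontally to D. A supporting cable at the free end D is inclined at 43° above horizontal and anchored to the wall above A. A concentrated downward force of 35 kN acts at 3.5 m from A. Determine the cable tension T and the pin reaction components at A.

T = 21.38 kN, A_x = 15.64 kN, A_y = 20.42 kN

ΣM about A: T·sin43°·8.4 − 35·3.5 = 0 → T = 122.5/(8.4·0.681998) = 21.3832 ≈ 21.38 kN.
ΣF_x = 0: A_x − T·cos43° = 0 → A_x = 21.3832 × 0.731354 = 15.64 kN.
ΣF_y = 0: A_y + T·sin43° − 35 = 0 → A_y = 35 − 21.3832 × 0.681998 = 20.42 kN.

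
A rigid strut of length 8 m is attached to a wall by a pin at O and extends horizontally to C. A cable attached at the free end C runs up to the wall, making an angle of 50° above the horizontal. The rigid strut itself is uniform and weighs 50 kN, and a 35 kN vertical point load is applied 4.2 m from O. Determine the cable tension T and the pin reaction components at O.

T = 56.62 kN, O_x = 36.40 kN, O_y = 41.62 kN

ΣM about O: T·sin50°·8 − 50·4 − 35·4.2 = 0 → T = 347/(8·0.766044) = 56.6221 ≈ 56.62 kN.
ΣF_x = 0: O_x − T·cos50° = 0 → O_x = 56.6221 × 0.642788 = 36.40 kN.
ΣF_y = 0: O_y + T·sin50° − 50 − 35 = 0 → O_y = 85 − 56.6221 × 0.766044 = 41.62 kN.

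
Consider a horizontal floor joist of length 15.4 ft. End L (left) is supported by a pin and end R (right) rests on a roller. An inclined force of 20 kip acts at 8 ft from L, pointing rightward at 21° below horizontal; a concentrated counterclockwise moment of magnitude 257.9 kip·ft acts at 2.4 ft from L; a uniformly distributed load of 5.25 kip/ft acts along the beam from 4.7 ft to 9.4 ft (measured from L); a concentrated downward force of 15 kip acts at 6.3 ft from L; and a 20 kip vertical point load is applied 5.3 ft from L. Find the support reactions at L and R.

Resultant of the distributed load: 5.25 × 4.7 = 24.675 kip at 7.05 ft from L.
Taking moments about L: R_y·15.4 − 20·sin21°·8 + 257.9 − (5.25·4.7)·7.05 − 15·6.3 − 20·5.3 = 0 → R_y = 173.898/15.4 = 11.2921 ≈ 11.29 kip.
ΣF_y = 0: L_y + 11.2921 − 20·sin21° − 5.25·4.7 − 15 − 20 = 0 → L_y = 55.55 kip.
ΣF_x = 0: L_x + 20·cos21° = 0 → L_x = -18.67 kip.

L_x = -18.67 kip, L_y = 55.55 kip, R_y = 11.29 kip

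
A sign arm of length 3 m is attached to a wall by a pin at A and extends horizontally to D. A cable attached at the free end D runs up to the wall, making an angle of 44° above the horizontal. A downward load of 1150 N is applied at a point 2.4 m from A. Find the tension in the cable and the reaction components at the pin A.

ΣM about A: T·sin44°·3 − 1150·2.4 = 0 → T = 2760/(3·0.694658) = 1324.39 ≈ 1324 N.
ΣF_x = 0: A_x − T·cos44° = 0 → A_x = 1324.39 × 0.71934 = 952.7 N.
ΣF_y = 0: A_y + T·sin44° − 1150 = 0 → A_y = 1150 − 1324.39 × 0.694658 = 230.0 N.

T = 1324 N, A_x = 952.7 N, A_y = 230.0 N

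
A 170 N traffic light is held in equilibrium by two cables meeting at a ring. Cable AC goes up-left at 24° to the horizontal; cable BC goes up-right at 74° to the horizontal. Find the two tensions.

T_AC = 47.32 N, T_BC = 156.8 N

ΣF_x = 0: −T_AC·cos24° + T_BC·cos74° = 0 → T_BC = 3.3143·T_AC.
ΣF_y = 0: T_AC·sin24° + T_BC·sin74° = 170.
Substitute: T_AC·(0.406737 + 3.3143·0.961262) = 170 → T_AC = 47.3189 ≈ 47.32 N.
Then T_BC = 3.3143 × 47.3189 = 156.8 N.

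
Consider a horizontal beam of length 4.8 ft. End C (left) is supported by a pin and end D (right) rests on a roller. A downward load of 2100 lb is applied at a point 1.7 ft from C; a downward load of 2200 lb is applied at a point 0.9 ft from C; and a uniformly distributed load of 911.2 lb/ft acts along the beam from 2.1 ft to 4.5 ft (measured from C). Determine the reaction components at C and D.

C_x = 0, C_y = 3827 lb, D_y = 2660 lb

Resultant of the distributed load: 911.2 × 2.4 = 2186.88 lb at 3.3 ft from C.
Moments about C: D_y·4.8 − 2100·1.7 − 2200·0.9 − (911.2·2.4)·3.3 = 0 → D_y = 12766.704/4.8 = 2659.73 ≈ 2660 lb.
ΣF_y = 0: C_y + 2659.73 − 2100 − 2200 − 911.2·2.4 = 0 → C_y = 3827 lb.
ΣF_x = 0: no horizontal applied forces, so C_x = 0.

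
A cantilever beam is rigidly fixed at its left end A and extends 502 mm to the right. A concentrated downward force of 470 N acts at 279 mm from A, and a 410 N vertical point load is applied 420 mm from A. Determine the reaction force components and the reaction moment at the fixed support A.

A_x = 0, A_y = 880.0 N, M_A = 303300 N·mm

ΣF_x = 0: A_x = 0.
ΣF_y = 0: A_y − 470 − 410 = 0 → A_y = 880.0 N.
ΣM about A: M_A − 470·279 − 410·420 = 0 → M_A = 303300 N·mm.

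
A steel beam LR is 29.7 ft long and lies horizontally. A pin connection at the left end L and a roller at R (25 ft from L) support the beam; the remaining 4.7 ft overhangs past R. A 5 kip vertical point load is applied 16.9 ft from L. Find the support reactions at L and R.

Taking moments about L: R_y·25 − 5·16.9 = 0 → R_y = 84.5/25 = 3.380 kip.
ΣF_y = 0: L_y + 3.38 − 5 = 0 → L_y = 1.620 kip.
ΣF_x = 0: no horizontal applied forces, so L_x = 0.

L_x = 0, L_y = 1.620 kip, R_y = 3.380 kip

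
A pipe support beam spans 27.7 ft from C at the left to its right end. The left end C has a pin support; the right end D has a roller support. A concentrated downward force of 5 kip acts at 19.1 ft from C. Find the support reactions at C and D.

C_x = 0, C_y = 1.552 kip, D_y = 3.448 kip

ΣM about C: D_y·27.7 − 5·19.1 = 0 → D_y = 95.5/27.7 = 3.44765 ≈ 3.448 kip.
ΣF_y = 0: C_y + 3.44765 − 5 = 0 → C_y = 1.552 kip.
ΣF_x = 0: no horizontal applied forces, so C_x = 0.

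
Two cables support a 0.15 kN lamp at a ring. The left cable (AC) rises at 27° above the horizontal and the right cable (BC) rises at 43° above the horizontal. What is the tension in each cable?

T_AC = 0.1167 kN, T_BC = 0.1422 kN

ΣF_x = 0: −T_AC·cos27° + T_BC·cos43° = 0 → T_BC = 1.2183·T_AC.
ΣF_y = 0: T_AC·sin27° + T_BC·sin43° = 0.15.
Substitute: T_AC·(0.45399 + 1.2183·0.681998) = 0.15 → T_AC = 0.116743 ≈ 0.1167 kN.
Then T_BC = 1.2183 × 0.116743 = 0.1422 kN.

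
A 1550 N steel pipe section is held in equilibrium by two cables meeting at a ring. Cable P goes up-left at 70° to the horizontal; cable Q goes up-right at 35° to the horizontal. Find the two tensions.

ΣF_x = 0: −T_P·cos70° + T_Q·cos35° = 0 → T_Q = 0.417529·T_P.
ΣF_y = 0: T_P·sin70° + T_Q·sin35° = 1550.
Substitute: T_P·(0.939693 + 0.417529·0.573576) = 1550 → T_P = 1314.48 ≈ 1314 N.
Then T_Q = 0.417529 × 1314.48 = 548.8 N.

T_P = 1314 N, T_Q = 548.8 N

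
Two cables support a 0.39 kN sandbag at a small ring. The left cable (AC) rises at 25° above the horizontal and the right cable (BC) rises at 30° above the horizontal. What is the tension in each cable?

T_AC = 0.4123 kN, T_BC = 0.4315 kN

ΣF_x = 0: −T_AC·cos25° + T_BC·cos30° = 0 → T_BC = 1.04651·T_AC.
ΣF_y = 0: T_AC·sin25° + T_BC·sin30° = 0.39.
Substitute: T_AC·(0.422618 + 1.04651·0.5) = 0.39 → T_AC = 0.412318 ≈ 0.4123 kN.
Then T_BC = 1.04651 × 0.412318 = 0.4315 kN.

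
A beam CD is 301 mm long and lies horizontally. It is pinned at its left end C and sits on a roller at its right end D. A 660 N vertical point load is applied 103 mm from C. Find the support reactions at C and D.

Moments about C: D_y·301 − 660·103 = 0 → D_y = 67980/301 = 225.847 ≈ 225.8 N.
ΣF_y = 0: C_y + 225.847 − 660 = 0 → C_y = 434.2 N.
ΣF_x = 0: no horizontal applied forces, so C_x = 0.

C_x = 0, C_y = 434.2 N, D_y = 225.8 N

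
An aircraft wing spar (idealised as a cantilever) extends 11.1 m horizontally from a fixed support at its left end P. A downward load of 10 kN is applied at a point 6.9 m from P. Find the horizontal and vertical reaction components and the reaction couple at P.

P_x = 0, P_y = 10.00 kN, M_P = 69.00 kN·m

ΣF_x = 0: P_x = 0.
ΣF_y = 0: P_y − 10 = 0 → P_y = 10.00 kN.
ΣM about P: M_P − 10·6.9 = 0 → M_P = 69.00 kN·m.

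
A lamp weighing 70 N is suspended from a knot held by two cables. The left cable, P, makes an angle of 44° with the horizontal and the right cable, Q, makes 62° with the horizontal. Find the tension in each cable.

ΣF_x = 0: −T_P·cos44° + T_Q·cos62° = 0 → T_Q = 1.53223·T_P.
ΣF_y = 0: T_P·sin44° + T_Q·sin62° = 70.
Substitute: T_P·(0.694658 + 1.53223·0.882948) = 70 → T_P = 34.1874 ≈ 34.19 N.
Then T_Q = 1.53223 × 34.1874 = 52.38 N.

T_P = 34.19 N, T_Q = 52.38 N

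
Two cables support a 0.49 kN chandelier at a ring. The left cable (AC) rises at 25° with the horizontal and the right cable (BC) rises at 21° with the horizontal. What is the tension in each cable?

ΣF_x = 0: −T_AC·cos25° + T_BC·cos21° = 0 → T_BC = 0.970787·T_AC.
ΣF_y = 0: T_AC·sin25° + T_BC·sin21° = 0.49.
Substitute: T_AC·(0.422618 + 0.970787·0.358368) = 0.49 → T_AC = 0.635937 ≈ 0.6359 kN.
Then T_BC = 0.970787 × 0.635937 = 0.6174 kN.

T_AC = 0.6359 kN, T_BC = 0.6174 kN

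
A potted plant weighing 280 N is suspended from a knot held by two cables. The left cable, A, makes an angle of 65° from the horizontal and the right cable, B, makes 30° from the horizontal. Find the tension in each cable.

T_A = 243.4 N, T_B = 118.8 N

ΣF_x = 0: −T_A·cos65° + T_B·cos30° = 0 → T_B = 0.487998·T_A.
ΣF_y = 0: T_A·sin65° + T_B·sin30° = 280.
Substitute: T_A·(0.906308 + 0.487998·0.5) = 280 → T_A = 243.413 ≈ 243.4 N.
Then T_B = 0.487998 × 243.413 = 118.8 N.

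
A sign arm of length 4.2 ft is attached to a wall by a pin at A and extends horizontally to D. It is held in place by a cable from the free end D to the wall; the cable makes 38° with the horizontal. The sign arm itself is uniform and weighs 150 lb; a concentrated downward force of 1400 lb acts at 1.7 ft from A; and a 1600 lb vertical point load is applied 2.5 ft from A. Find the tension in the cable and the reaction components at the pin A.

ΣM about A: T·sin38°·4.2 − 150·2.1 − 1400·1.7 − 1600·2.5 = 0 → T = 6695/(4.2·0.615661) = 2589.16 ≈ 2589 lb.
ΣF_x = 0: A_x − T·cos38° = 0 → A_x = 2589.16 × 0.788011 = 2040 lb.
ΣF_y = 0: A_y + T·sin38° − 150 − 1400 − 1600 = 0 → A_y = 3150 − 2589.16 × 0.615661 = 1556 lb.

T = 2589 lb, A_x = 2040 lb, A_y = 1556 lb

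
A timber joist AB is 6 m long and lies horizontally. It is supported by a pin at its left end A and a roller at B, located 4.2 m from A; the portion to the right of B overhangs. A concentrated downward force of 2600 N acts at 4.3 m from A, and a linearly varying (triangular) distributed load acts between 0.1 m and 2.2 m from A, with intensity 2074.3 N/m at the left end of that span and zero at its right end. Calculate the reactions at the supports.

Resultant of the triangular load: ½ × 2074.3 × 2.1 = 2178.015 N, acting at 0.8 m from A (one-third of the span from the peak).
Moments about A: B_y·4.2 − 2600·4.3 − (½·2074.3·2.1)·0.8 = 0 → B_y = 12922.412/4.2 = 3076.76 ≈ 3077 N.
ΣF_y = 0: A_y + 3076.76 − 2600 − ½·2074.3·2.1 = 0 → A_y = 1701 N.
ΣF_x = 0: no horizontal applied forces, so A_x = 0.

A_x = 0, A_y = 1701 N, B_y = 3077 N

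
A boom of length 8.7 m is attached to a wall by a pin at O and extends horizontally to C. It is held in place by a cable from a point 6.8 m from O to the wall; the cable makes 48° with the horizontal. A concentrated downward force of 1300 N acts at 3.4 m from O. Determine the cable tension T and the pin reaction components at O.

ΣM about O: T·sin48°·6.8 − 1300·3.4 = 0 → T = 4420/(6.8·0.743145) = 874.661 ≈ 874.7 N.
ΣF_x = 0: O_x − T·cos48° = 0 → O_x = 874.661 × 0.669131 = 585.3 N.
ΣF_y = 0: O_y + T·sin48° − 1300 = 0 → O_y = 1300 − 874.661 × 0.743145 = 650.0 N.

T = 874.7 N, O_x = 585.3 N, O_y = 650.0 N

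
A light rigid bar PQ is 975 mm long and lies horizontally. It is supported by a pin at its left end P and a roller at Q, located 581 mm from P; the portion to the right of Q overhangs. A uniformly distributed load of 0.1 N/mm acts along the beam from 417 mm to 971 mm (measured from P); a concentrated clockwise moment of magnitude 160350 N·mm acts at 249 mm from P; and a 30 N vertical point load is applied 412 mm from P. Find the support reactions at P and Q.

P_x = 0, P_y = -278.0 N, Q_y = 363.4 N

Resultant of the distributed load: 0.1 × 554 = 55.4 N at 694 mm from P.
ΣM about P: Q_y·581 − (0.1·554)·694 − 160350 − 30·412 = 0 → Q_y = 211157.6/581 = 363.438 ≈ 363.4 N.
ΣF_y = 0: P_y + 363.438 − 0.1·554 − 30 = 0 → P_y = -278.0 N.
ΣF_x = 0: no horizontal applied forces, so P_x = 0.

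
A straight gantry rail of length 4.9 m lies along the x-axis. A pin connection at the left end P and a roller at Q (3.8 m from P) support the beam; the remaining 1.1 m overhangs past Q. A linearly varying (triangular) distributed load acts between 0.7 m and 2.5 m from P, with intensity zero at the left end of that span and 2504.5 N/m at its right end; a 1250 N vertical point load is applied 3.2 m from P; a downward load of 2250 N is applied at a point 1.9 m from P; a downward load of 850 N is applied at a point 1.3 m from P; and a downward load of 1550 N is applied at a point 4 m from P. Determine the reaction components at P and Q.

P_x = 0, P_y = 2927 N, Q_y = 5227 N

Resultant of the triangular load: ½ × 2504.5 × 1.8 = 2254.05 N, acting at 1.9 m from P (one-third of the span from the peak).
Moments about P: Q_y·3.8 − (½·2504.5·1.8)·1.9 − 1250·3.2 − 2250·1.9 − 850·1.3 − 1550·4 = 0 → Q_y = 19862.695/3.8 = 5227.03 ≈ 5227 N.
ΣF_y = 0: P_y + 5227.03 − ½·2504.5·1.8 − 1250 − 2250 − 850 − 1550 = 0 → P_y = 2927 N.
ΣF_x = 0: no horizontal applied forces, so P_x = 0.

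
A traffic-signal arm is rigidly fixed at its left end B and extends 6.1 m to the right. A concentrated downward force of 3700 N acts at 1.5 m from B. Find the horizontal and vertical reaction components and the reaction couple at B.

ΣF_x = 0: B_x = 0.
ΣF_y = 0: B_y − 3700 = 0 → B_y = 3700 N.
ΣM about B: M_B − 3700·1.5 = 0 → M_B = 5550 N·m.

B_x = 0, B_y = 3700 N, M_B = 5550 N·m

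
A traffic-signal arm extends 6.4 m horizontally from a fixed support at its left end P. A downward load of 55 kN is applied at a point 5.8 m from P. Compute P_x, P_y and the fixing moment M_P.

P_x = 0, P_y = 55.00 kN, M_P = 319.0 kN·m

ΣF_x = 0: P_x = 0.
ΣF_y = 0: P_y − 55 = 0 → P_y = 55.00 kN.
ΣM about P: M_P − 55·5.8 = 0 → M_P = 319.0 kN·m.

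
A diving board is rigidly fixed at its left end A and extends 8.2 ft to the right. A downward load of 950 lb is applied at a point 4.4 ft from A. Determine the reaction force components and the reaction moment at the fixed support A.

ΣF_x = 0: A_x = 0.
ΣF_y = 0: A_y − 950 = 0 → A_y = 950.0 lb.
ΣM about A: M_A − 950·4.4 = 0 → M_A = 4180 lb·ft.

A_x = 0, A_y = 950.0 lb, M_A = 4180 lb·ft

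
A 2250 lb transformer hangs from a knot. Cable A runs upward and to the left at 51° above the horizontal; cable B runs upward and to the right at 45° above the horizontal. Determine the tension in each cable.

ΣF_x = 0: −T_A·cos51° + T_B·cos45° = 0 → T_B = 0.889993·T_A.
ΣF_y = 0: T_A·sin51° + T_B·sin45° = 2250.
Substitute: T_A·(0.777146 + 0.889993·0.707107) = 2250 → T_A = 1599.75 ≈ 1600 lb.
Then T_B = 0.889993 × 1599.75 = 1424 lb.

T_A = 1600 lb, T_B = 1424 lb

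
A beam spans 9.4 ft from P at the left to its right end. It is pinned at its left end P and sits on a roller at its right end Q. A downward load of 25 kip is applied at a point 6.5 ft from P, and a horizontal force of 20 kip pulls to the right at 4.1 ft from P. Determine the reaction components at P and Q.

P_x = -20.00 kip, P_y = 7.713 kip, Q_y = 17.29 kip

ΣM about P: Q_y·9.4 − 25·6.5 = 0 → Q_y = 162.5/9.4 = 17.2872 ≈ 17.29 kip.
ΣF_y = 0: P_y + 17.2872 − 25 = 0 → P_y = 7.713 kip.
ΣF_x = 0: P_x + 20 = 0 → P_x = -20.00 kip.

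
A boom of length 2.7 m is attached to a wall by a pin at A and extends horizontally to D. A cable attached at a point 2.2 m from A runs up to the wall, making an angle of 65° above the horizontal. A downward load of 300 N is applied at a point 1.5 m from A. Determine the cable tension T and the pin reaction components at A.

ΣM about A: T·sin65°·2.2 − 300·1.5 = 0 → T = 450/(2.2·0.906308) = 225.691 ≈ 225.7 N.
ΣF_x = 0: A_x − T·cos65° = 0 → A_x = 225.691 × 0.422618 = 95.38 N.
ΣF_y = 0: A_y + T·sin65° − 300 = 0 → A_y = 300 − 225.691 × 0.906308 = 95.45 N.

T = 225.7 N, A_x = 95.38 N, A_y = 95.45 N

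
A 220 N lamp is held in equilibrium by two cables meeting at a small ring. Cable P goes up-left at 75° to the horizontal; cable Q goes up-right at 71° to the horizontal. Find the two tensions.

T_P = 128.1 N, T_Q = 101.8 N

ΣF_x = 0: −T_P·cos75° + T_Q·cos71° = 0 → T_Q = 0.794977·T_P.
ΣF_y = 0: T_P·sin75° + T_Q·sin71° = 220.
Substitute: T_P·(0.965926 + 0.794977·0.945519) = 220 → T_P = 128.086 ≈ 128.1 N.
Then T_Q = 0.794977 × 128.086 = 101.8 N.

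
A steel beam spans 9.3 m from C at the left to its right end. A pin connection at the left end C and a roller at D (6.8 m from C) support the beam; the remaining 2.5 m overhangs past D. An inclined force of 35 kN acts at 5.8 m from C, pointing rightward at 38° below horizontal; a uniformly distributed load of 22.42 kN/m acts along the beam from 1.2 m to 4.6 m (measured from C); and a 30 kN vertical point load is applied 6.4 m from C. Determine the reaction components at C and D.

Resultant of the distributed load: 22.42 × 3.4 = 76.228 kN at 2.9 m from C.
ΣM about C: D_y·6.8 − 35·sin38°·5.8 − (22.42·3.4)·2.9 − 30·6.4 = 0 → D_y = 538.04/6.8 = 79.1235 ≈ 79.12 kN.
ΣF_y = 0: C_y + 79.1235 − 35·sin38° − 22.42·3.4 − 30 = 0 → C_y = 48.65 kN.
ΣF_x = 0: C_x + 35·cos38° = 0 → C_x = -27.58 kN.

C_x = -27.58 kN, C_y = 48.65 kN, D_y = 79.12 kN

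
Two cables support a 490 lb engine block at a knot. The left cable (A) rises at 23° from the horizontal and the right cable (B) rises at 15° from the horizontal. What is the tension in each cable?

T_A = 768.8 lb, T_B = 732.6 lb

ΣF_x = 0: −T_A·cos23° + T_B·cos15° = 0 → T_B = 0.952977·T_A.
ΣF_y = 0: T_A·sin23° + T_B·sin15° = 490.
Substitute: T_A·(0.390731 + 0.952977·0.258819) = 490 → T_A = 768.773 ≈ 768.8 lb.
Then T_B = 0.952977 × 768.773 = 732.6 lb.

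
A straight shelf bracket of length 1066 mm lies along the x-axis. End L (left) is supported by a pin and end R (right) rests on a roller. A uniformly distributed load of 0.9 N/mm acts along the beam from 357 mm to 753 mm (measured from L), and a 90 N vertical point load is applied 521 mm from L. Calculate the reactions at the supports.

L_x = 0, L_y = 216.9 N, R_y = 229.5 N

Resultant of the distributed load: 0.9 × 396 = 356.4 N at 555 mm from L.
ΣM about L: R_y·1066 − (0.9·396)·555 − 90·521 = 0 → R_y = 244692/1066 = 229.542 ≈ 229.5 N.
ΣF_y = 0: L_y + 229.542 − 0.9·396 − 90 = 0 → L_y = 216.9 N.
ΣF_x = 0: no horizontal applied forces, so L_x = 0.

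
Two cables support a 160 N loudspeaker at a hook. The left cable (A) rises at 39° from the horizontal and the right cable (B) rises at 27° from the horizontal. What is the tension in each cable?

ΣF_x = 0: −T_A·cos39° + T_B·cos27° = 0 → T_B = 0.872211·T_A.
ΣF_y = 0: T_A·sin39° + T_B·sin27° = 160.
Substitute: T_A·(0.62932 + 0.872211·0.45399) = 160 → T_A = 156.053 ≈ 156.1 N.
Then T_B = 0.872211 × 156.053 = 136.1 N.

T_A = 156.1 N, T_B = 136.1 N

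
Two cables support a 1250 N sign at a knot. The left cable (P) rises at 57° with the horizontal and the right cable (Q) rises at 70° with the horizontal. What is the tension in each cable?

ΣF_x = 0: −T_P·cos57° + T_Q·cos70° = 0 → T_Q = 1.59242·T_P.
ΣF_y = 0: T_P·sin57° + T_Q·sin70° = 1250.
Substitute: T_P·(0.838671 + 1.59242·0.939693) = 1250 → T_P = 535.319 ≈ 535.3 N.
Then T_Q = 1.59242 × 535.319 = 852.5 N.

T_P = 535.3 N, T_Q = 852.5 N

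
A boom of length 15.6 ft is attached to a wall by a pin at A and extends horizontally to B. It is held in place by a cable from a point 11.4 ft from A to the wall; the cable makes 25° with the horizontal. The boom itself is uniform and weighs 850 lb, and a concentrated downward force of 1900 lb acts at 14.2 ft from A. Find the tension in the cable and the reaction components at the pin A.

ΣM about A: T·sin25°·11.4 − 850·7.8 − 1900·14.2 = 0 → T = 33610/(11.4·0.422618) = 6976.15 ≈ 6976 lb.
ΣF_x = 0: A_x − T·cos25° = 0 → A_x = 6976.15 × 0.906308 = 6323 lb.
ΣF_y = 0: A_y + T·sin25° − 850 − 1900 = 0 → A_y = 2750 − 6976.15 × 0.422618 = -198.2 lb.

T = 6976 lb, A_x = 6323 lb, A_y = -198.2 lb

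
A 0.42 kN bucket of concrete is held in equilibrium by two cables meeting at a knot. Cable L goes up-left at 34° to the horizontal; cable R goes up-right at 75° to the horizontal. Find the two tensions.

T_L = 0.1150 kN, T_R = 0.3683 kN

ΣF_x = 0: −T_L·cos34° + T_R·cos75° = 0 → T_R = 3.20316·T_L.
ΣF_y = 0: T_L·sin34° + T_R·sin75° = 0.42.
Substitute: T_L·(0.559193 + 3.20316·0.965926) = 0.42 → T_L = 0.114967 ≈ 0.1150 kN.
Then T_R = 3.20316 × 0.114967 = 0.3683 kN.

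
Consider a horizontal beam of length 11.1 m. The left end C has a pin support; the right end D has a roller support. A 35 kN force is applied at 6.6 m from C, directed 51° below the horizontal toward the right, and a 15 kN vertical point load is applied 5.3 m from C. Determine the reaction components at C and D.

C_x = -22.03 kN, C_y = 18.86 kN, D_y = 23.34 kN

Taking moments about C: D_y·11.1 − 35·sin51°·6.6 − 15·5.3 = 0 → D_y = 259.021/11.1 = 23.3352 ≈ 23.34 kN.
ΣF_y = 0: C_y + 23.3352 − 35·sin51° − 15 = 0 → C_y = 18.86 kN.
ΣF_x = 0: C_x + 35·cos51° = 0 → C_x = -22.03 kN.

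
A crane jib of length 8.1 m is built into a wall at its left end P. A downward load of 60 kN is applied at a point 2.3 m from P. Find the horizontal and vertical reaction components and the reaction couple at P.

P_x = 0, P_y = 60.00 kN, M_P = 138.0 kN·m

ΣF_x = 0: P_x = 0.
ΣF_y = 0: P_y − 60 = 0 → P_y = 60.00 kN.
ΣM about P: M_P − 60·2.3 = 0 → M_P = 138.0 kN·m.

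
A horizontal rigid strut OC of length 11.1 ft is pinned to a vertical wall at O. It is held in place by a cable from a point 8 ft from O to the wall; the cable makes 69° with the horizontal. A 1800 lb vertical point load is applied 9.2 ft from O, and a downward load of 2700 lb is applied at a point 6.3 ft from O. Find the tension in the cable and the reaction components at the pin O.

T = 4495 lb, O_x = 1611 lb, O_y = 303.8 lb

ΣM about O: T·sin69°·8 − 1800·9.2 − 2700·6.3 = 0 → T = 33570/(8·0.93358) = 4494.79 ≈ 4495 lb.
ΣF_x = 0: O_x − T·cos69° = 0 → O_x = 4494.79 × 0.358368 = 1611 lb.
ΣF_y = 0: O_y + T·sin69° − 1800 − 2700 = 0 → O_y = 4500 − 4494.79 × 0.93358 = 303.8 lb.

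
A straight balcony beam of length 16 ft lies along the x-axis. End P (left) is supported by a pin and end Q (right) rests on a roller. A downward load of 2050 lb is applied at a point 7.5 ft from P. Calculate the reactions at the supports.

P_x = 0, P_y = 1089 lb, Q_y = 960.9 lb

Taking moments about P: Q_y·16 − 2050·7.5 = 0 → Q_y = 15375/16 = 960.938 ≈ 960.9 lb.
ΣF_y = 0: P_y + 960.938 − 2050 = 0 → P_y = 1089 lb.
ΣF_x = 0: no horizontal applied forces, so P_x = 0.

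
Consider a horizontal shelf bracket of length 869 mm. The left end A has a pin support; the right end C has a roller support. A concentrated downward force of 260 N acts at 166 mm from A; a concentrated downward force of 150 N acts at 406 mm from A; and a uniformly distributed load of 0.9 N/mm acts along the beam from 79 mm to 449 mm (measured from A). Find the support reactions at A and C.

A_x = 0, A_y = 522.1 N, C_y = 220.9 N

Resultant of the distributed load: 0.9 × 370 = 333 N at 264 mm from A.
Moments about A: C_y·869 − 260·166 − 150·406 − (0.9·370)·264 = 0 → C_y = 191972/869 = 220.911 ≈ 220.9 N.
ΣF_y = 0: A_y + 220.911 − 260 − 150 − 0.9·370 = 0 → A_y = 522.1 N.
ΣF_x = 0: no horizontal applied forces, so A_x = 0.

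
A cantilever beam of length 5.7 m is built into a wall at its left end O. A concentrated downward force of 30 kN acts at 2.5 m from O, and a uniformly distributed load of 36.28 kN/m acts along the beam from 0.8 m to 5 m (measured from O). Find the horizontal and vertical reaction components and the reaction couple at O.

Resultant of the distributed load: 36.28 × 4.2 = 152.376 kN at 2.9 m from O.
ΣF_x = 0: O_x = 0.
ΣF_y = 0: O_y − 30 − 36.28·4.2 = 0 → O_y = 182.4 kN.
ΣM about O: M_O − 30·2.5 − (36.28·4.2)·2.9 = 0 → M_O = 516.9 kN·m.

O_x = 0, O_y = 182.4 kN, M_O = 516.9 kN·m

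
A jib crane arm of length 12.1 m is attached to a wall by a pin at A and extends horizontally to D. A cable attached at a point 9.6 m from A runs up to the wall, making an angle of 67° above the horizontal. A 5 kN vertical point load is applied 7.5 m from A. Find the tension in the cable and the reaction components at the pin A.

T = 4.244 kN, A_x = 1.658 kN, A_y = 1.094 kN

ΣM about A: T·sin67°·9.6 − 5·7.5 = 0 → T = 37.5/(9.6·0.920505) = 4.24359 ≈ 4.244 kN.
ΣF_x = 0: A_x − T·cos67° = 0 → A_x = 4.24359 × 0.390731 = 1.658 kN.
ΣF_y = 0: A_y + T·sin67° − 5 = 0 → A_y = 5 − 4.24359 × 0.920505 = 1.094 kN.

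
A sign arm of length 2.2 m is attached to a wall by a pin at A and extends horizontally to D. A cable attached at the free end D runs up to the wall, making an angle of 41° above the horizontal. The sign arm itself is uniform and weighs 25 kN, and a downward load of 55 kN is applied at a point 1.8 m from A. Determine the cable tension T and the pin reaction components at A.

T = 87.64 kN, A_x = 66.15 kN, A_y = 22.50 kN

ΣM about A: T·sin41°·2.2 − 25·1.1 − 55·1.8 = 0 → T = 126.5/(2.2·0.656059) = 87.6446 ≈ 87.64 kN.
ΣF_x = 0: A_x − T·cos41° = 0 → A_x = 87.6446 × 0.75471 = 66.15 kN.
ΣF_y = 0: A_y + T·sin41° − 25 − 55 = 0 → A_y = 80 − 87.6446 × 0.656059 = 22.50 kN.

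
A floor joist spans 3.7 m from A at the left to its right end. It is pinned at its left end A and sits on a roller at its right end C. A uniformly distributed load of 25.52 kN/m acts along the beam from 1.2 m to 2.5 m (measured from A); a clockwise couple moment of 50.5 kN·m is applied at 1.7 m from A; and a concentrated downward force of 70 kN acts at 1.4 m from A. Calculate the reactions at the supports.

Resultant of the distributed load: 25.52 × 1.3 = 33.176 kN at 1.85 m from A.
Moments about A: C_y·3.7 − (25.52·1.3)·1.85 − 50.5 − 70·1.4 = 0 → C_y = 209.8756/3.7 = 56.7231 ≈ 56.72 kN.
ΣF_y = 0: A_y + 56.7231 − 25.52·1.3 − 70 = 0 → A_y = 46.45 kN.
ΣF_x = 0: no horizontal applied forces, so A_x = 0.

A_x = 0, A_y = 46.45 kN, C_y = 56.72 kN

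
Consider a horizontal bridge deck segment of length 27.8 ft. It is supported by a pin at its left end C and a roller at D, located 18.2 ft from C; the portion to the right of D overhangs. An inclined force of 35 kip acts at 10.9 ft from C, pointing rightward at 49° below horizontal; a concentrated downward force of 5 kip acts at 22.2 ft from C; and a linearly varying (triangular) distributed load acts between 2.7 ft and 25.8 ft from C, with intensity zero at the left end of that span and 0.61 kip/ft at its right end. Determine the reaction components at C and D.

Resultant of the triangular load: ½ × 0.61 × 23.1 = 7.0455 kip, acting at 18.1 ft from C (one-third of the span from the peak).
ΣM about C: D_y·18.2 − 35·sin49°·10.9 − 5·22.2 − (½·0.61·23.1)·18.1 = 0 → D_y = 526.445/18.2 = 28.9255 ≈ 28.93 kip.
ΣF_y = 0: C_y + 28.9255 − 35·sin49° − 5 − ½·0.61·23.1 = 0 → C_y = 9.535 kip.
ΣF_x = 0: C_x + 35·cos49° = 0 → C_x = -22.96 kip.

C_x = -22.96 kip, C_y = 9.535 kip, D_y = 28.93 kip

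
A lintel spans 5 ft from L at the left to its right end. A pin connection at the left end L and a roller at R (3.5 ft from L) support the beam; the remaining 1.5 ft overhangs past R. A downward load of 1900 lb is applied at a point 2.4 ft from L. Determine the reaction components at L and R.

Moments about L: R_y·3.5 − 1900·2.4 = 0 → R_y = 4560/3.5 = 1302.86 ≈ 1303 lb.
ΣF_y = 0: L_y + 1302.86 − 1900 = 0 → L_y = 597.1 lb.
ΣF_x = 0: no horizontal applied forces, so L_x = 0.

L_x = 0, L_y = 597.1 lb, R_y = 1303 lb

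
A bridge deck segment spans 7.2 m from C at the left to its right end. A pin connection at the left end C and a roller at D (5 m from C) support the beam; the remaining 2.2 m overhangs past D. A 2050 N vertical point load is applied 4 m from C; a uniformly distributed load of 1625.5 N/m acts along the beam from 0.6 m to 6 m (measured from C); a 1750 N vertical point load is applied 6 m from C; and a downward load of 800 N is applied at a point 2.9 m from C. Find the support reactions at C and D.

C_x = 0, C_y = 3380 N, D_y = 9997 N

Resultant of the distributed load: 1625.5 × 5.4 = 8777.7 N at 3.3 m from C.
ΣM about C: D_y·5 − 2050·4 − (1625.5·5.4)·3.3 − 1750·6 − 800·2.9 = 0 → D_y = 49986.41/5 = 9997.28 ≈ 9997 N.
ΣF_y = 0: C_y + 9997.28 − 2050 − 1625.5·5.4 − 1750 − 800 = 0 → C_y = 3380 N.
ΣF_x = 0: no horizontal applied forces, so C_x = 0.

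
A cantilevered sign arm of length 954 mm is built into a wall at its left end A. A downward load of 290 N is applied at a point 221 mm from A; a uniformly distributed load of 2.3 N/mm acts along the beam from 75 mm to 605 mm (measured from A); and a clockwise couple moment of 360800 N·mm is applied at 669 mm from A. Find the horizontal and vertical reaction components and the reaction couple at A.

A_x = 0, A_y = 1509 N, M_A = 839400 N·mm

Resultant of the distributed load: 2.3 × 530 = 1219 N at 340 mm from A.
ΣF_x = 0: A_x = 0.
ΣF_y = 0: A_y − 290 − 2.3·530 = 0 → A_y = 1509 N.
ΣM about A: M_A − 290·221 − (2.3·530)·340 − 360800 = 0 → M_A = 839400 N·mm.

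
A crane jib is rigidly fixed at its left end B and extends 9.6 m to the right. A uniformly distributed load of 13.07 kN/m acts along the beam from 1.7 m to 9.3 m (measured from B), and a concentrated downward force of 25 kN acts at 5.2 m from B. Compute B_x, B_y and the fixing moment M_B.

Resultant of the distributed load: 13.07 × 7.6 = 99.332 kN at 5.5 m from B.
ΣF_x = 0: B_x = 0.
ΣF_y = 0: B_y − 13.07·7.6 − 25 = 0 → B_y = 124.3 kN.
ΣM about B: M_B − (13.07·7.6)·5.5 − 25·5.2 = 0 → M_B = 676.3 kN·m.

B_x = 0, B_y = 124.3 kN, M_B = 676.3 kN·m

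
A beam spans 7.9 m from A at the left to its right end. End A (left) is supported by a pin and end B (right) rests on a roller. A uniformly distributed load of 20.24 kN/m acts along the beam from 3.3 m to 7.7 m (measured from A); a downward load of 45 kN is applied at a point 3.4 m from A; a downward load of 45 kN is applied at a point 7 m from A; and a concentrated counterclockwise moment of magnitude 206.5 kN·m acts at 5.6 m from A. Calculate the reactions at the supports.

Resultant of the distributed load: 20.24 × 4.4 = 89.056 kN at 5.5 m from A.
Moments about A: B_y·7.9 − (20.24·4.4)·5.5 − 45·3.4 − 45·7 + 206.5 = 0 → B_y = 751.308/7.9 = 95.1023 ≈ 95.10 kN.
ΣF_y = 0: A_y + 95.1023 − 20.24·4.4 − 45 − 45 = 0 → A_y = 83.95 kN.
ΣF_x = 0: no horizontal applied forces, so A_x = 0.

A_x = 0, A_y = 83.95 kN, B_y = 95.10 kN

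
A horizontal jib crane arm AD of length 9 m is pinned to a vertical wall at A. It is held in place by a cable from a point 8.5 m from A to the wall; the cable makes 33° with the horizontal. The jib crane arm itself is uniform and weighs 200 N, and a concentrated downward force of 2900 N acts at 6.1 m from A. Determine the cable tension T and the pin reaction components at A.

ΣM about A: T·sin33°·8.5 − 200·4.5 − 2900·6.1 = 0 → T = 18590/(8.5·0.544639) = 4015.61 ≈ 4016 N.
ΣF_x = 0: A_x − T·cos33° = 0 → A_x = 4015.61 × 0.838671 = 3368 N.
ΣF_y = 0: A_y + T·sin33° − 200 − 2900 = 0 → A_y = 3100 − 4015.61 × 0.544639 = 912.9 N.

T = 4016 N, A_x = 3368 N, A_y = 912.9 N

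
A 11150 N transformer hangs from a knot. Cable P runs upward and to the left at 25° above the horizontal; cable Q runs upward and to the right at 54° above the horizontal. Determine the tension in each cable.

ΣF_x = 0: −T_P·cos25° + T_Q·cos54° = 0 → T_Q = 1.5419·T_P.
ΣF_y = 0: T_P·sin25° + T_Q·sin54° = 11150.
Substitute: T_P·(0.422618 + 1.5419·0.809017) = 11150 → T_P = 6676.48 ≈ 6676 N.
Then T_Q = 1.5419 × 6676.48 = 10290 N.

T_P = 6676 N, T_Q = 10290 N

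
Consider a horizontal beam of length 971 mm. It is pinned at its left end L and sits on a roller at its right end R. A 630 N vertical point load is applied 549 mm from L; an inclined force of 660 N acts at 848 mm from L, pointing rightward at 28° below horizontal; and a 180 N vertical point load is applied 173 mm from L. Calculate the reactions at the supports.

L_x = -582.7 N, L_y = 461.0 N, R_y = 658.9 N

Moments about L: R_y·971 − 630·549 − 660·sin28°·848 − 180·173 = 0 → R_y = 639764/971 = 658.871 ≈ 658.9 N.
ΣF_y = 0: L_y + 658.871 − 630 − 660·sin28° − 180 = 0 → L_y = 461.0 N.
ΣF_x = 0: L_x + 660·cos28° = 0 → L_x = -582.7 N.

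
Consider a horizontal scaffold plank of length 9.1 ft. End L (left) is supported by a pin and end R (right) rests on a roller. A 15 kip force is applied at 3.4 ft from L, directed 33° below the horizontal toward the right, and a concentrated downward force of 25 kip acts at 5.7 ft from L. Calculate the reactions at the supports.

L_x = -12.58 kip, L_y = 14.46 kip, R_y = 18.71 kip

Taking moments about L: R_y·9.1 − 15·sin33°·3.4 − 25·5.7 = 0 → R_y = 170.277/9.1 = 18.7118 ≈ 18.71 kip.
ΣF_y = 0: L_y + 18.7118 − 15·sin33° − 25 = 0 → L_y = 14.46 kip.
ΣF_x = 0: L_x + 15·cos33° = 0 → L_x = -12.58 kip.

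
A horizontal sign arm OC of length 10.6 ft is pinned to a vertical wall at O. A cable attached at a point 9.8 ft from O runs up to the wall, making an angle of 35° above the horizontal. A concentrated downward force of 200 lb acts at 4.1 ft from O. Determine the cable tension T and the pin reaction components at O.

T = 145.9 lb, O_x = 119.5 lb, O_y = 116.3 lb

ΣM about O: T·sin35°·9.8 − 200·4.1 = 0 → T = 820/(9.8·0.573576) = 145.88 ≈ 145.9 lb.
ΣF_x = 0: O_x − T·cos35° = 0 → O_x = 145.88 × 0.819152 = 119.5 lb.
ΣF_y = 0: O_y + T·sin35° − 200 = 0 → O_y = 200 − 145.88 × 0.573576 = 116.3 lb.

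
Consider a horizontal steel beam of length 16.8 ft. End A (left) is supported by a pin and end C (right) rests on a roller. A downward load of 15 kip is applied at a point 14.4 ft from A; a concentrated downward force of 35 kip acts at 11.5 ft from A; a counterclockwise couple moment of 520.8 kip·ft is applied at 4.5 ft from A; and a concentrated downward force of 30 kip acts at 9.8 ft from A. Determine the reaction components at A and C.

Moments about A: C_y·16.8 − 15·14.4 − 35·11.5 + 520.8 − 30·9.8 = 0 → C_y = 391.7/16.8 = 23.3155 ≈ 23.32 kip.
ΣF_y = 0: A_y + 23.3155 − 15 − 35 − 30 = 0 → A_y = 56.68 kip.
ΣF_x = 0: no horizontal applied forces, so A_x = 0.

A_x = 0, A_y = 56.68 kip, C_y = 23.32 kip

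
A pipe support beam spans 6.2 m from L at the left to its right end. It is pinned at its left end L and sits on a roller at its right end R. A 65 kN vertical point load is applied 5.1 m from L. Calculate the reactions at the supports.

L_x = 0, L_y = 11.53 kN, R_y = 53.47 kN

ΣM about L: R_y·6.2 − 65·5.1 = 0 → R_y = 331.5/6.2 = 53.4677 ≈ 53.47 kN.
ΣF_y = 0: L_y + 53.4677 − 65 = 0 → L_y = 11.53 kN.
ΣF_x = 0: no horizontal applied forces, so L_x = 0.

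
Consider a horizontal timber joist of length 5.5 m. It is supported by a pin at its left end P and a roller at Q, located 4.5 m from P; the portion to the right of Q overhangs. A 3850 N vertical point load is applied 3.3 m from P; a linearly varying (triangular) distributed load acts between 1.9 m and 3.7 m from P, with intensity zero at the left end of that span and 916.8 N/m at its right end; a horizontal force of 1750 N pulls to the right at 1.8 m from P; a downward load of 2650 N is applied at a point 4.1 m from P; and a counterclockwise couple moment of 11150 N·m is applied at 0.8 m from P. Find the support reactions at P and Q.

P_x = -1750 N, P_y = 3997 N, Q_y = 3328 N

Resultant of the triangular load: ½ × 916.8 × 1.8 = 825.12 N, acting at 3.1 m from P (one-third of the span from the peak).
Taking moments about P: Q_y·4.5 − 3850·3.3 − (½·916.8·1.8)·3.1 − 2650·4.1 + 11150 = 0 → Q_y = 14977.872/4.5 = 3328.42 ≈ 3328 N.
ΣF_y = 0: P_y + 3328.42 − 3850 − ½·916.8·1.8 − 2650 = 0 → P_y = 3997 N.
ΣF_x = 0: P_x + 1750 = 0 → P_x = -1750 N.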